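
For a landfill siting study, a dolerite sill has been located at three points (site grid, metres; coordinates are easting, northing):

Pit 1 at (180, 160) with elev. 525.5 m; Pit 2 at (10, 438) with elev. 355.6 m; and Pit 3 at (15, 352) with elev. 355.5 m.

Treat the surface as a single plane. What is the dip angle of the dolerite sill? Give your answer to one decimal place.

Two edge vectors: Pit 1→Pit 2 = (-170, 278, -169.9), Pit 1→Pit 3 = (-165, 192, -170).
Normal n = (Pit 1→Pit 2) × (Pit 1→Pit 3) = (-14639.2, -866.5, 13230).
So ∂z/∂easting = −n_x/n_z = 1.10652 and ∂z/∂northing = −n_y/n_z = 0.06550.
Gradient magnitude |∇z| = √(a² + b²) = √(1.22438 + 0.00429) = 1.10845.
True dip = arctan(1.10845) = 47.9°, dipping toward W (azimuth ≈ 267°).

47.9°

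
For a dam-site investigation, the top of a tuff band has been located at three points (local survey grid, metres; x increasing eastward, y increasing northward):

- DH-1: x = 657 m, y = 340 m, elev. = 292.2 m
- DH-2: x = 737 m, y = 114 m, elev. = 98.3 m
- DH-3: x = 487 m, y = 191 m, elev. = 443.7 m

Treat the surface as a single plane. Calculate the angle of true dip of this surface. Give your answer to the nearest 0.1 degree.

52.9°

Two edge vectors: DH-1→DH-2 = (80, -226, -193.9), DH-1→DH-3 = (-170, -149, 151.5).
Normal n = (DH-1→DH-2) × (DH-1→DH-3) = (-63130.1, 20843, -50340).
So ∂z/∂x = −n_x/n_z = −1.25407 and ∂z/∂y = −n_y/n_z = 0.41404.
Gradient magnitude |∇z| = √(a² + b²) = √(1.57270 + 0.17143) = 1.32066.
True dip = arctan(1.32066) = 52.9°, dipping toward ESE (azimuth ≈ 108°).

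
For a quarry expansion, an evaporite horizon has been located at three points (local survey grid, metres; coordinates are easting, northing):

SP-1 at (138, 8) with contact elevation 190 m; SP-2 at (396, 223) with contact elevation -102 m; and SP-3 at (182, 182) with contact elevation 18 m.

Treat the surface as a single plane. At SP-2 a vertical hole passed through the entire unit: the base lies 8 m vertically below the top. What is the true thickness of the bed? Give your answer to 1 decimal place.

5.7 m

Let the plane be z = a·easting + b·northing + c.
SP-2−SP-1: 258a + 215b = −292;  SP-3−SP-1: 44a + 174b = −172.
Solving gives a = −0.39027, b = −0.88982.
|∇z| = √(a²+b²) = 0.97164, so dip δ = arctan(0.97164) = 44.18°.
True thickness = vertical thickness × cos δ = 8 × cos 44.18° = 5.7 m.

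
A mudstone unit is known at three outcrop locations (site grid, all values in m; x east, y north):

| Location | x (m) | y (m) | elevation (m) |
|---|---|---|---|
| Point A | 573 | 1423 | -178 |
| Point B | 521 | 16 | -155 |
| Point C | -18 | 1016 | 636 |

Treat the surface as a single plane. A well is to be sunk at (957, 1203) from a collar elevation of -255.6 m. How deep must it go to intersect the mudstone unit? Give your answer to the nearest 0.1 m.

468.5 m

Let the plane be z = a·x + b·y + c.
Point B−Point A: −52a − 1407b = 23;  Point C−Point A: −591a − 407b = 814.
Solving gives a = −1.401746, b = 0.035459.
Then c = -178 − a·573 − b·1423 = 574.74.
At (957, 1203): z_contact = −1341.47 + 42.66 + 574.74 = -724.07 m.
Depth below ground = -255.6 − (-724.07) = 468.5 m.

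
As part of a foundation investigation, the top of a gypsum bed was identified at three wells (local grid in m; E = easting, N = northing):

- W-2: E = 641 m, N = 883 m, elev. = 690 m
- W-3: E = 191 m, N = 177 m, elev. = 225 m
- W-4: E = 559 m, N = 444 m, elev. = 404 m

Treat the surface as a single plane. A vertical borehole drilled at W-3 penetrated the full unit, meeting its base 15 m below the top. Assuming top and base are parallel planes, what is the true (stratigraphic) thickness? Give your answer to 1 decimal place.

12.6 m

Two edge vectors: W-2→W-3 = (-450, -706, -465), W-2→W-4 = (-82, -439, -286).
Normal n = (W-2→W-3) × (W-2→W-4) = (-2219, -90570, 139658).
So ∂z/∂E = −n_x/n_z = 0.01589 and ∂z/∂N = −n_y/n_z = 0.64851.
|∇z| = √(a²+b²) = 0.64871, so dip δ = arctan(0.64871) = 32.97°.
True thickness = vertical thickness × cos δ = 15 × cos 32.97° = 12.6 m.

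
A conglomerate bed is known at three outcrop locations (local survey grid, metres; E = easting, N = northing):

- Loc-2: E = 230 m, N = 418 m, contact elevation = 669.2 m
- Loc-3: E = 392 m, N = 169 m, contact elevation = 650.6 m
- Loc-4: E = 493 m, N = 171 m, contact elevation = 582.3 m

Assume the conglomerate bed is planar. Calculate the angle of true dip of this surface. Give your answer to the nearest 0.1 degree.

Two edge vectors: Loc-2→Loc-3 = (162, -249, -18.6), Loc-2→Loc-4 = (263, -247, -86.9).
Normal n = (Loc-2→Loc-3) × (Loc-2→Loc-4) = (17043.9, 9186, 25473).
So ∂z/∂E = −n_x/n_z = −0.66910 and ∂z/∂N = −n_y/n_z = −0.36062.
Gradient magnitude |∇z| = √(a² + b²) = √(0.44769 + 0.13004) = 0.76009.
True dip = arctan(0.76009) = 37.2°, dipping toward ENE (azimuth ≈ 062°).

37.2°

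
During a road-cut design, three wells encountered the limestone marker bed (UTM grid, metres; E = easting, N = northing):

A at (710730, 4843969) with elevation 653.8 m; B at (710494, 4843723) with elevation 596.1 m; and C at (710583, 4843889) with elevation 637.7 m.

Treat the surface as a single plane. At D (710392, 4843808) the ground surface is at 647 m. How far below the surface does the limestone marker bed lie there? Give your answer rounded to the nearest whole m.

Two edge vectors: A→B = (-236, -246, -57.7), A→C = (-147, -80, -16.1).
Normal n = (A→B) × (A→C) = (-655.4, 4682.3, -17282).
So ∂z/∂E = −n_x/n_z = −0.03792385 and ∂z/∂N = −n_y/n_z = 0.27093508.
Intercept c from A: 653.8 + 26953.62 − 1312401.11 = −1284793.69.
At (710392, 4843808): z_contact = −26940.8 + 1312357.5 − 1284793.69 = 623.0 m.
Depth below ground = 647 − 623.0 = 24 m.

24 m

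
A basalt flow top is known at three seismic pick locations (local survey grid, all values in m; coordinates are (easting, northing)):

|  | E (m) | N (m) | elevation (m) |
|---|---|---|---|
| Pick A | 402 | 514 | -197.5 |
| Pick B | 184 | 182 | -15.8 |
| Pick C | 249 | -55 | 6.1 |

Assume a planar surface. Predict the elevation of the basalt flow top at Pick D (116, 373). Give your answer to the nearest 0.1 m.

-25.8 m

Let the plane be z = a·E + b·N + c.
Pick B−Pick A: −218a − 332b = 181.7;  Pick C−Pick A: −153a − 569b = 203.6.
Solving gives a = −0.48866, b = −0.22642.
Then c = -197.5 − a·402 − b·514 = 115.32.
At (116, 373): z = −56.7 − 84.5 + 115.32 = -25.8 m.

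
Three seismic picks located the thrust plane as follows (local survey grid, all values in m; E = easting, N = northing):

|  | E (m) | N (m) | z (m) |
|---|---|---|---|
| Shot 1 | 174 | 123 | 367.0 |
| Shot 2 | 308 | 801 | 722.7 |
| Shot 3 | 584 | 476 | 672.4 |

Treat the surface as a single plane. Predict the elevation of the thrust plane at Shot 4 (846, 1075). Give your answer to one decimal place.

Two edge vectors: Shot 1→Shot 2 = (134, 678, 355.7), Shot 1→Shot 3 = (410, 353, 305.4).
Normal n = (Shot 1→Shot 2) × (Shot 1→Shot 3) = (81499.1, 104913.4, -230678).
So ∂z/∂E = −n_x/n_z = 0.353302 and ∂z/∂N = −n_y/n_z = 0.454805.
Intercept c from Shot 1: 367 − 61.47 − 55.94 = 249.58.
At (846, 1075): z = 298.9 + 488.9 + 249.58 = 1037.4 m.

1037.4 m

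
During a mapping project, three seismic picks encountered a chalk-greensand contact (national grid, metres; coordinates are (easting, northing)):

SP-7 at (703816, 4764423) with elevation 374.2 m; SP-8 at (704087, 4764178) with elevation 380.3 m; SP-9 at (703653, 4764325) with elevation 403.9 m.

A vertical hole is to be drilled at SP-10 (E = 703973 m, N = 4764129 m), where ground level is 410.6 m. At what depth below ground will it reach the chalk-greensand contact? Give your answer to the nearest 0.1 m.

Two edge vectors: SP-7→SP-8 = (271, -245, 6.1), SP-7→SP-9 = (-163, -98, 29.7).
Normal n = (SP-7→SP-8) × (SP-7→SP-9) = (-6678.7, -9043, -66493).
So ∂z/∂E = −n_x/n_z = −0.100442152 and ∂z/∂N = −n_y/n_z = −0.135999278.
Intercept c from SP-7: 374.2 + 70692.79 + 647958.09 = 719025.08.
At (703973, 4764129): z_contact = −70708.56 − 647918.10 + 719025.08 = 398.41 m.
Depth below ground = 410.6 − 398.41 = 12.2 m.

12.2 m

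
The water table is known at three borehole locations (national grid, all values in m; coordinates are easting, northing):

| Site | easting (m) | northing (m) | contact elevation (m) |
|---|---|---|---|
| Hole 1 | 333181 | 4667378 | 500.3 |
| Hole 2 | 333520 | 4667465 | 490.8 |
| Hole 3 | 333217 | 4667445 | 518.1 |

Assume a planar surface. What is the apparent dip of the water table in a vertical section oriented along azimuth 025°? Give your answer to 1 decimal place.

13.9°

Two edge vectors: Hole 1→Hole 2 = (339, 87, -9.5), Hole 1→Hole 3 = (36, 67, 17.8).
Normal n = (Hole 1→Hole 2) × (Hole 1→Hole 3) = (2185.1, -6376.2, 19581).
So ∂z/∂easting = −n_x/n_z = −0.11159 and ∂z/∂northing = −n_y/n_z = 0.32563.
Unit vector along 025° is (sin 25°, cos 25°) = (0.4226, 0.9063).
Slope in that direction = a·(0.4226) + b·(0.9063) = 0.24796.
Apparent dip = arctan|0.24796| = 13.9° (true dip is 19.0°, so apparent ≤ true as expected).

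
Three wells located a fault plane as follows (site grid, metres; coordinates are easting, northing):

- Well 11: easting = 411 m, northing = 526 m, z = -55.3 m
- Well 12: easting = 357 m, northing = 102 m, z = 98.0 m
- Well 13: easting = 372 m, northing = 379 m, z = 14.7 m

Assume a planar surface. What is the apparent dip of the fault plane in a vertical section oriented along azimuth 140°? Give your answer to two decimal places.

18.69°

Let the plane be z = a·easting + b·northing + c.
Well 12−Well 11: −54a − 424b = 153.3;  Well 13−Well 11: −39a − 147b = 70.
Solving gives a = −0.83100, b = −0.25572.
Unit vector along 140° is (sin 140°, cos 140°) = (0.6428, -0.7660).
Slope in that direction = a·(0.6428) + b·(-0.7660) = −0.33826.
Apparent dip = arctan|0.33826| = 18.69° (true dip is 41.0°, so apparent ≤ true as expected).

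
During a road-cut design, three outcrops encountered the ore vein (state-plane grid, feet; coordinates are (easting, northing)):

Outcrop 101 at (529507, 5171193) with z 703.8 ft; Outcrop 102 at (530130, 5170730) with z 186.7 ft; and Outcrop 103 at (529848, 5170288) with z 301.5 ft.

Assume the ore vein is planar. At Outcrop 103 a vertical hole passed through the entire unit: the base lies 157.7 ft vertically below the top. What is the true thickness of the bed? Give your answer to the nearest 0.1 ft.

Two edge vectors: Outcrop 101→Outcrop 102 = (623, -463, -517.1), Outcrop 101→Outcrop 103 = (341, -905, -402.3).
Normal n = (Outcrop 101→Outcrop 102) × (Outcrop 101→Outcrop 103) = (-281710.6, 74301.8, -405932).
So ∂z/∂E = −n_x/n_z = −0.69398 and ∂z/∂N = −n_y/n_z = 0.18304.
|∇z| = √(a²+b²) = 0.71772, so dip δ = arctan(0.71772) = 35.67°.
True thickness = vertical thickness × cos δ = 157.7 × cos 35.67° = 128.1 ft.

128.1 ft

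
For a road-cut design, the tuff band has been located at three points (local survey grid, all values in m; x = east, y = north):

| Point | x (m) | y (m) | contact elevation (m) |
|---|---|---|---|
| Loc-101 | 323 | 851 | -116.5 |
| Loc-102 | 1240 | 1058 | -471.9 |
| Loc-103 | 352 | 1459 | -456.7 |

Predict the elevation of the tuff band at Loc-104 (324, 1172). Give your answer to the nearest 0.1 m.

Let the plane be z = a·x + b·y + c.
Loc-102−Loc-101: 917a + 207b = −355.4;  Loc-103−Loc-101: 29a + 608b = −340.2.
Solving gives a = −0.264104, b = −0.546942.
Then c = -116.5 − a·323 − b·851 = 434.25.
At (324, 1172): z = −85.6 − 641.0 + 434.25 = -292.3 m.

-292.3 m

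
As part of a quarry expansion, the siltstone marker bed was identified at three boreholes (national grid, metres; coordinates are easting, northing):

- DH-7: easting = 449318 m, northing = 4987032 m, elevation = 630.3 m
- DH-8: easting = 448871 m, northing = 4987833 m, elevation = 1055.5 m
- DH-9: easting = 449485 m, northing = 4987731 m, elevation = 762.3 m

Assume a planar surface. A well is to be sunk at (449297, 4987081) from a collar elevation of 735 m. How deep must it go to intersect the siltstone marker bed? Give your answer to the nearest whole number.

Two edge vectors: DH-7→DH-8 = (-447, 801, 425.2), DH-7→DH-9 = (167, 699, 132).
Normal n = (DH-7→DH-8) × (DH-7→DH-9) = (-191482.8, 130012.4, -446220).
So ∂z/∂easting = −n_x/n_z = −0.42912196 and ∂z/∂northing = −n_y/n_z = 0.29136390.
Intercept c from DH-7: 630.3 + 192812.22 − 1453041.10 = −1259598.58.
At (449297, 4987081): z_contact = −192803.2 + 1453055.4 − 1259598.58 = 653.6 m.
Depth below ground = 735 − 653.6 = 81 m.

81 m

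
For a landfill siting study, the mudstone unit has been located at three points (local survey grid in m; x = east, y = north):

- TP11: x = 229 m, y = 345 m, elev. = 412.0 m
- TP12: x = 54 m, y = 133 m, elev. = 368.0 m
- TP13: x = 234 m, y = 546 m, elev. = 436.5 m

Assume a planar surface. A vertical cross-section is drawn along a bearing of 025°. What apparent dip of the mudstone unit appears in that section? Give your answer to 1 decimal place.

Let the plane be z = a·x + b·y + c.
TP12−TP11: −175a − 212b = −44;  TP13−TP11: 5a + 201b = 24.5.
Solving gives a = 0.10699, b = 0.11923.
Unit vector along 025° is (sin 25°, cos 25°) = (0.4226, 0.9063).
Slope in that direction = a·(0.4226) + b·(0.9063) = 0.15327.
Apparent dip = arctan|0.15327| = 8.7° (true dip is 9.1°, so apparent ≤ true as expected).

8.7°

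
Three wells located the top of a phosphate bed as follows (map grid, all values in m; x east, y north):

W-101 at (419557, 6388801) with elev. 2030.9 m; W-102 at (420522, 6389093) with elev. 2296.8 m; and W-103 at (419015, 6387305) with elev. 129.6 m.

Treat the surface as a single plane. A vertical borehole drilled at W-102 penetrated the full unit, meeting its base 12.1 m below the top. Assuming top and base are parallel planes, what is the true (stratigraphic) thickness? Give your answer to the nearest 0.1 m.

Let the plane be z = a·x + b·y + c.
W-102−W-101: 965a + 292b = 265.9;  W-103−W-101: −542a − 1496b = −1901.3.
Solving gives a = −0.12245, b = 1.31529.
|∇z| = √(a²+b²) = 1.32097, so dip δ = arctan(1.32097) = 52.87°.
True thickness = vertical thickness × cos δ = 12.1 × cos 52.87° = 7.3 m.

7.3 m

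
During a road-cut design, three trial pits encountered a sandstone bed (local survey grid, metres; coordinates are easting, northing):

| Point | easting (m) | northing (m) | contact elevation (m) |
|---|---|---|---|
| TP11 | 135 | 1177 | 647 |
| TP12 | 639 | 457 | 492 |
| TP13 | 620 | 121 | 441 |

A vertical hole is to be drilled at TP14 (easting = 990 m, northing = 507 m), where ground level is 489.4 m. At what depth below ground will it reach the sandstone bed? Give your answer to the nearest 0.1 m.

19.0 m

Two edge vectors: TP11→TP12 = (504, -720, -155), TP11→TP13 = (485, -1056, -206).
Normal n = (TP11→TP12) × (TP11→TP13) = (-15360, 28649, -183024).
So ∂z/∂easting = −n_x/n_z = −0.083923 and ∂z/∂northing = −n_y/n_z = 0.156531.
Intercept c from TP11: 647 + 11.33 − 184.24 = 474.09.
At (990, 507): z_contact = −83.08 + 79.36 + 474.09 = 470.37 m.
Depth below ground = 489.4 − 470.37 = 19.0 m.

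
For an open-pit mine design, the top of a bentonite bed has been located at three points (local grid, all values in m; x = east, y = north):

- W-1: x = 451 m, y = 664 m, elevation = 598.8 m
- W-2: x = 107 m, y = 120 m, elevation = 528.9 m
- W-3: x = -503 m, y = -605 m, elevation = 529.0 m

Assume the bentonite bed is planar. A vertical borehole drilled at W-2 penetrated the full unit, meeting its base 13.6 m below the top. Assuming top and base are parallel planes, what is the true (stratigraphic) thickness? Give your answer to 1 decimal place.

Let the plane be z = a·x + b·y + c.
W-2−W-1: −344a − 544b = −69.9;  W-3−W-1: −954a − 1269b = −69.8.
Solving gives a = −0.61538, b = 0.51763.
|∇z| = √(a²+b²) = 0.80413, so dip δ = arctan(0.80413) = 38.80°.
True thickness = vertical thickness × cos δ = 13.6 × cos 38.80° = 10.6 m.

10.6 m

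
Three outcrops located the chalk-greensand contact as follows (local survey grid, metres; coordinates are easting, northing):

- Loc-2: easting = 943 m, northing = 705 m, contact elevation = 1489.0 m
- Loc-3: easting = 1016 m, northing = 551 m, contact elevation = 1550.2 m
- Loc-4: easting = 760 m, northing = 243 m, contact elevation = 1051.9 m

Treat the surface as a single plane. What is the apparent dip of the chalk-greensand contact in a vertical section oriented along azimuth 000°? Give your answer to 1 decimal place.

18.5°

Let the plane be z = a·easting + b·northing + c.
Loc-3−Loc-2: 73a − 154b = 61.2;  Loc-4−Loc-2: −183a − 462b = −437.1.
Solving gives a = 1.54403, b = 0.33451.
Unit vector along 000° is (sin 0°, cos 0°) = (0.0000, 1.0000).
Slope in that direction = a·(0.0000) + b·(1.0000) = 0.33451.
Apparent dip = arctan|0.33451| = 18.5° (true dip is 57.7°, so apparent ≤ true as expected).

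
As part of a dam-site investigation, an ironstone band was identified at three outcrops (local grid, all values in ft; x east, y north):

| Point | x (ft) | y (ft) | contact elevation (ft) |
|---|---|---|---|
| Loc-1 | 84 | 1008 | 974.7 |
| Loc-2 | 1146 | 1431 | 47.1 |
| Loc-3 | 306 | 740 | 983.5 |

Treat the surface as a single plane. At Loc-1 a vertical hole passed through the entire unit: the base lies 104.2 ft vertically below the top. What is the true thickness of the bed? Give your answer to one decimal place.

78.9 ft

Let the plane be z = a·x + b·y + c.
Loc-2−Loc-1: 1062a + 423b = −927.6;  Loc-3−Loc-1: 222a − 268b = 8.8.
Solving gives a = −0.64692, b = −0.56872.
|∇z| = √(a²+b²) = 0.86137, so dip δ = arctan(0.86137) = 40.74°.
True thickness = vertical thickness × cos δ = 104.2 × cos 40.74° = 78.9 ft.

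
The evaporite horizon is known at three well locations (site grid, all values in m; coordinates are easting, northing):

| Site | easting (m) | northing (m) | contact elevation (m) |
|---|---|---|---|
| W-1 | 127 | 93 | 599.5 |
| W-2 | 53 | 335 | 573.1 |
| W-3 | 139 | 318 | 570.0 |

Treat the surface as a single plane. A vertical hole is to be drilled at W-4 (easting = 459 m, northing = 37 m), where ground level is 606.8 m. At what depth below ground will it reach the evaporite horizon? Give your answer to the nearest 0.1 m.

Let the plane be z = a·easting + b·northing + c.
W-2−W-1: −74a + 242b = −26.4;  W-3−W-1: 12a + 225b = −29.5.
Solving gives a = −0.06132, b = −0.12784.
Then c = 599.5 − a·127 − b·93 = 619.18.
At (459, 37): z_contact = −28.14 − 4.73 + 619.18 = 586.30 m.
Depth below ground = 606.8 − 586.30 = 20.5 m.

20.5 m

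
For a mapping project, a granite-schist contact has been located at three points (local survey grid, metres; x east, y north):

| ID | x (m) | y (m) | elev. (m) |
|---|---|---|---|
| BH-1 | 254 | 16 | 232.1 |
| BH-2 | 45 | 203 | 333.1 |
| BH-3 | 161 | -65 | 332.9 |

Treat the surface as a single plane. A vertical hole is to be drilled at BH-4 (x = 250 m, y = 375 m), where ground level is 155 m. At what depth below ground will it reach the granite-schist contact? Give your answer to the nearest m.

42 m

Let the plane be z = a·x + b·y + c.
BH-2−BH-1: −209a + 187b = 101;  BH-3−BH-1: −93a − 81b = 100.8.
Solving gives a = −0.78760, b = −0.34016.
Then c = 232.1 − a·254 − b·16 = 437.59.
At (250, 375): z_contact = −196.9 − 127.6 + 437.59 = 113.1 m.
Depth below ground = 155 − 113.1 = 42 m.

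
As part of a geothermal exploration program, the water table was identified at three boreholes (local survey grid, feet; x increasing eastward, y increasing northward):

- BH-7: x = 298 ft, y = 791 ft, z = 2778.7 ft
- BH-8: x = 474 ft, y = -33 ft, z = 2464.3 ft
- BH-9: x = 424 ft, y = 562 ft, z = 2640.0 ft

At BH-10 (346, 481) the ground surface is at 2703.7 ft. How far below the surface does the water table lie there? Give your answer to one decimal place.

Let the plane be z = a·x + b·y + c.
BH-8−BH-7: 176a − 824b = −314.4;  BH-9−BH-7: 126a − 229b = −138.7.
Solving gives a = −0.66579, b = 0.23935.
Then c = 2778.7 − a·298 − b·791 = 2787.78.
At (346, 481): z_contact = −230.36 + 115.12 + 2787.78 = 2672.54 ft.
Depth below ground = 2703.7 − 2672.54 = 31.2 ft.

31.2 ft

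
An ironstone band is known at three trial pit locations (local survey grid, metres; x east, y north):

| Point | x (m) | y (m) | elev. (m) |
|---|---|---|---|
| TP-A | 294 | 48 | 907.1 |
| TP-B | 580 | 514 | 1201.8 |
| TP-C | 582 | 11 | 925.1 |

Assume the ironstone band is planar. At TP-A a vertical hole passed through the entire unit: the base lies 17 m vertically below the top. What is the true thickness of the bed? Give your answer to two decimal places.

14.79 m

Two edge vectors: TP-A→TP-B = (286, 466, 294.7), TP-A→TP-C = (288, -37, 18).
Normal n = (TP-A→TP-B) × (TP-A→TP-C) = (19291.9, 79725.6, -144790).
So ∂z/∂x = −n_x/n_z = 0.13324 and ∂z/∂y = −n_y/n_z = 0.55063.
|∇z| = √(a²+b²) = 0.56652, so dip δ = arctan(0.56652) = 29.53°.
True thickness = vertical thickness × cos δ = 17 × cos 29.53° = 14.79 m.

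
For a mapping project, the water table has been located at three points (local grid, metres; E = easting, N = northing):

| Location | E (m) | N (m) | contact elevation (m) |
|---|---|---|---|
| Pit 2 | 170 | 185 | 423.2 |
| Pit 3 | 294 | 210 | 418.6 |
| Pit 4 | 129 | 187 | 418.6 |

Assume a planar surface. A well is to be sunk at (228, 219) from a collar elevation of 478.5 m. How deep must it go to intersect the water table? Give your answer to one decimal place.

70.8 m

Let the plane be z = a·E + b·N + c.
Pit 3−Pit 2: 124a + 25b = −4.6;  Pit 4−Pit 2: −41a + 2b = −4.6.
Solving gives a = 0.08311, b = −0.59623.
Then c = 423.2 − a·170 − b·185 = 519.37.
At (228, 219): z_contact = 18.95 − 130.57 + 519.37 = 407.75 m.
Depth below ground = 478.5 − 407.75 = 70.8 m.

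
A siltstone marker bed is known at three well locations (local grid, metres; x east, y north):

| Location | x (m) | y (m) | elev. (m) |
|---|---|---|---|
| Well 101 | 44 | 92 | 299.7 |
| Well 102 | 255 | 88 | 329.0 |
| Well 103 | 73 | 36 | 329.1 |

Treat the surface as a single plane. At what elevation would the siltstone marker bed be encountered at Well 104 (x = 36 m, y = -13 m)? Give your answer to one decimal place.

346.7 m

Two edge vectors: Well 101→Well 102 = (211, -4, 29.3), Well 101→Well 103 = (29, -56, 29.4).
Normal n = (Well 101→Well 102) × (Well 101→Well 103) = (1523.2, -5353.7, -11700).
So ∂z/∂x = −n_x/n_z = 0.13019 and ∂z/∂y = −n_y/n_z = −0.45758.
Intercept c from Well 101: 299.7 − 5.73 + 42.10 = 336.07.
At (36, -13): z = 4.7 + 5.9 + 336.07 = 346.7 m.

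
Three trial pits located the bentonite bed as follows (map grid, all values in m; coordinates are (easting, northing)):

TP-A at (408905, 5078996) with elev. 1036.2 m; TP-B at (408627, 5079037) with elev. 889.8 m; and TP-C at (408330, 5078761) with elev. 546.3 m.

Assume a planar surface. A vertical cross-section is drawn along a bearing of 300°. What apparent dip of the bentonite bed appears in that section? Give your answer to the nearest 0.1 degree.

13.4°

Two edge vectors: TP-A→TP-B = (-278, 41, -146.4), TP-A→TP-C = (-575, -235, -489.9).
Normal n = (TP-A→TP-B) × (TP-A→TP-C) = (-54489.9, -52012.2, 88905).
So ∂z/∂E = −n_x/n_z = 0.61290 and ∂z/∂N = −n_y/n_z = 0.58503.
Unit vector along 300° is (sin 300°, cos 300°) = (-0.8660, 0.5000).
Slope in that direction = a·(-0.8660) + b·(0.5000) = −0.23827.
Apparent dip = arctan|0.23827| = 13.4° (true dip is 40.3°, so apparent ≤ true as expected).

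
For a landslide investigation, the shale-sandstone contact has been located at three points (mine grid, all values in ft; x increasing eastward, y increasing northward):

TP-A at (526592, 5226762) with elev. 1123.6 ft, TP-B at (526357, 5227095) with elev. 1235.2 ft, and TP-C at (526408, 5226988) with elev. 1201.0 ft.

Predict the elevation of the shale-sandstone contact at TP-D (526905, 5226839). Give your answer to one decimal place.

Two edge vectors: TP-A→TP-B = (-235, 333, 111.6), TP-A→TP-C = (-184, 226, 77.4).
Normal n = (TP-A→TP-B) × (TP-A→TP-C) = (552.6, -2345.4, 8162).
So ∂z/∂x = −n_x/n_z = −0.067703994 and ∂z/∂y = −n_y/n_z = 0.287356040.
Intercept c from TP-A: 1123.6 + 35652.38 − 1501941.63 = −1465165.65.
At (526905, 5226839): z = −35673.6 + 1501963.8 − 1465165.65 = 1124.5 ft.

1124.5 ft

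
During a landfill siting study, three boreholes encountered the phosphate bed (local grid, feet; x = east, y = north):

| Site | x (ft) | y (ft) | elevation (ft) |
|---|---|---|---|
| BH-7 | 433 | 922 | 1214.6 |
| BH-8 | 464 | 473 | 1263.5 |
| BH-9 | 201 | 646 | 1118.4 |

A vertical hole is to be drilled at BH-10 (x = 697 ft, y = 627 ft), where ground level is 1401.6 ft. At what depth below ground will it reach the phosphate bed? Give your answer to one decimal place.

Let the plane be z = a·x + b·y + c.
BH-8−BH-7: 31a − 449b = 48.9;  BH-9−BH-7: −232a − 276b = −96.2.
Solving gives a = 0.50291, b = −0.07419.
Then c = 1214.6 − a·433 − b·922 = 1065.24.
At (697, 627): z_contact = 350.53 − 46.51 + 1065.24 = 1369.25 ft.
Depth below ground = 1401.6 − 1369.25 = 32.3 ft.

32.3 ft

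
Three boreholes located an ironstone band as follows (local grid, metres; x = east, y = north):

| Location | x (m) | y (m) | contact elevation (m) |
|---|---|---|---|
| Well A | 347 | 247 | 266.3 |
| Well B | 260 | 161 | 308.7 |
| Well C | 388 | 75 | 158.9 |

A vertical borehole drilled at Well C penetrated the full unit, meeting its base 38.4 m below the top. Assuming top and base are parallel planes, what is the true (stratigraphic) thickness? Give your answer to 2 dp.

27.37 m

Let the plane be z = a·x + b·y + c.
Well B−Well A: −87a − 86b = 42.4;  Well C−Well A: 41a − 172b = −107.4.
Solving gives a = −0.89395, b = 0.41133.
|∇z| = √(a²+b²) = 0.98404, so dip δ = arctan(0.98404) = 44.54°.
True thickness = vertical thickness × cos δ = 38.4 × cos 44.54° = 27.37 m.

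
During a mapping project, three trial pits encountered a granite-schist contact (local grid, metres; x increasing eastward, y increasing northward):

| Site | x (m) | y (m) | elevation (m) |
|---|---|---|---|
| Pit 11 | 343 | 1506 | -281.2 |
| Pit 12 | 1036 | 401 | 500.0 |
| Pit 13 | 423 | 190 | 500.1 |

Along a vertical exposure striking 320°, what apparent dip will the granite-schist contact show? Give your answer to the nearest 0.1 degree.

Two edge vectors: Pit 11→Pit 12 = (693, -1105, 781.2), Pit 11→Pit 13 = (80, -1316, 781.3).
Normal n = (Pit 11→Pit 12) × (Pit 11→Pit 13) = (164722.7, -478944.9, -823588).
So ∂z/∂x = −n_x/n_z = 0.20001 and ∂z/∂y = −n_y/n_z = −0.58153.
Unit vector along 320° is (sin 320°, cos 320°) = (-0.6428, 0.7660).
Slope in that direction = a·(-0.6428) + b·(0.7660) = −0.57404.
Apparent dip = arctan|0.57404| = 29.9° (true dip is 31.6°, so apparent ≤ true as expected).

29.9°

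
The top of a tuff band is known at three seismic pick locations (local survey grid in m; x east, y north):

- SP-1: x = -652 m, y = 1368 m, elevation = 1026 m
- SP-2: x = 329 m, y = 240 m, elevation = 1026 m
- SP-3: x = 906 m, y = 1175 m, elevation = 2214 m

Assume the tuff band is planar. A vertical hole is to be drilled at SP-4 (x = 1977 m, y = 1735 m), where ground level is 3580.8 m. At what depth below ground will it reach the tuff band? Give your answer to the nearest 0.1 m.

35.3 m

Two edge vectors: SP-1→SP-2 = (981, -1128, 0), SP-1→SP-3 = (1558, -193, 1188).
Normal n = (SP-1→SP-2) × (SP-1→SP-3) = (-1340064, -1165428, 1568091).
So ∂z/∂x = −n_x/n_z = 0.854583 and ∂z/∂y = −n_y/n_z = 0.743215.
Intercept c from SP-1: 1026 + 557.19 − 1016.72 = 566.47.
At (1977, 1735): z_contact = 1689.51 + 1289.48 + 566.47 = 3545.46 m.
Depth below ground = 3580.8 − 3545.46 = 35.3 m.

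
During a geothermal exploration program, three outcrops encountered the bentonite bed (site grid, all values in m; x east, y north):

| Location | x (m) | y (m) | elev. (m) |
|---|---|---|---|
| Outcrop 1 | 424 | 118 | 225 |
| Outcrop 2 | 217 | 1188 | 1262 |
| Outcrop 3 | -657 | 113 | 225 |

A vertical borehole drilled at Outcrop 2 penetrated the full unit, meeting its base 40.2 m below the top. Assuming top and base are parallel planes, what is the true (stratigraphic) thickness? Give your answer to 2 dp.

28.88 m

Two edge vectors: Outcrop 1→Outcrop 2 = (-207, 1070, 1037), Outcrop 1→Outcrop 3 = (-1081, -5, 0).
Normal n = (Outcrop 1→Outcrop 2) × (Outcrop 1→Outcrop 3) = (5185, -1120997, 1157705).
So ∂z/∂x = −n_x/n_z = −0.00448 and ∂z/∂y = −n_y/n_z = 0.96829.
|∇z| = √(a²+b²) = 0.96830, so dip δ = arctan(0.96830) = 44.08°.
True thickness = vertical thickness × cos δ = 40.2 × cos 44.08° = 28.88 m.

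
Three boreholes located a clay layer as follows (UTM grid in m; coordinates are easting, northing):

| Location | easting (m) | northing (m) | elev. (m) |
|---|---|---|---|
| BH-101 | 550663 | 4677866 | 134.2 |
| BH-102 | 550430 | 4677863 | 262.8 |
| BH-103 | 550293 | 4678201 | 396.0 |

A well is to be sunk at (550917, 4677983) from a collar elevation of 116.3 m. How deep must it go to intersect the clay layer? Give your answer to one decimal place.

Let the plane be z = a·easting + b·northing + c.
BH-102−BH-101: −233a − 3b = 128.6;  BH-103−BH-101: −370a + 335b = 261.8.
Solving gives a = −0.554113560, b = 0.169486516.
Then c = 134.2 − a·550663 − b·4677866 = −487571.17.
At (550917, 4677983): z_contact = −305270.58 + 792855.04 − 487571.17 = 13.29 m.
Depth below ground = 116.3 − 13.29 = 103.0 m.

103.0 m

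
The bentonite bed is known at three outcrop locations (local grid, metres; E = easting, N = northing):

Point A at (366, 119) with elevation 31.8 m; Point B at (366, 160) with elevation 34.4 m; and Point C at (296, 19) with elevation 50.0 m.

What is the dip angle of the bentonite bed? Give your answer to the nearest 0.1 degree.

19.6°

Let the plane be z = a·E + b·N + c.
Point B−Point A: 0a + 41b = 2.6;  Point C−Point A: −70a − 100b = 18.2.
Solving gives a = −0.35059, b = 0.06341.
Gradient magnitude |∇z| = √(a² + b²) = √(0.12291 + 0.00402) = 0.35628.
True dip = arctan(0.35628) = 19.6°, dipping toward E (azimuth ≈ 100°).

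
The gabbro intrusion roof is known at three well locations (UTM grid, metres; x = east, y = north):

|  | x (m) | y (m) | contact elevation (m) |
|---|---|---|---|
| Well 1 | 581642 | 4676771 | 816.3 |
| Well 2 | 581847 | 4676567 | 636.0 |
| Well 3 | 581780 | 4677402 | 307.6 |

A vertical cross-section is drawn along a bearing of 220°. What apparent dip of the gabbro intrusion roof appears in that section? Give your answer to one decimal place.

Let the plane be z = a·x + b·y + c.
Well 2−Well 1: 205a − 204b = −180.3;  Well 3−Well 1: 138a + 631b = −508.7.
Solving gives a = −1.38117, b = −0.50412.
Unit vector along 220° is (sin 220°, cos 220°) = (-0.6428, -0.7660).
Slope in that direction = a·(-0.6428) + b·(-0.7660) = 1.27398.
Apparent dip = arctan|1.27398| = 51.9° (true dip is 55.8°, so apparent ≤ true as expected).

51.9°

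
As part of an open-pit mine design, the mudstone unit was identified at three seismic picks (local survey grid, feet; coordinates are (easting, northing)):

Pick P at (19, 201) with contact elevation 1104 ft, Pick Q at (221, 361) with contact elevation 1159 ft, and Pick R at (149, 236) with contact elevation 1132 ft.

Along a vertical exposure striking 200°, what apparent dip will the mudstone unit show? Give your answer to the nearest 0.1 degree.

Let the plane be z = a·E + b·N + c.
Pick Q−Pick P: 202a + 160b = 55;  Pick R−Pick P: 130a + 35b = 28.
Solving gives a = 0.18609, b = 0.10881.
Unit vector along 200° is (sin 200°, cos 200°) = (-0.3420, -0.9397).
Slope in that direction = a·(-0.3420) + b·(-0.9397) = −0.16590.
Apparent dip = arctan|0.16590| = 9.4° (true dip is 12.2°, so apparent ≤ true as expected).

9.4°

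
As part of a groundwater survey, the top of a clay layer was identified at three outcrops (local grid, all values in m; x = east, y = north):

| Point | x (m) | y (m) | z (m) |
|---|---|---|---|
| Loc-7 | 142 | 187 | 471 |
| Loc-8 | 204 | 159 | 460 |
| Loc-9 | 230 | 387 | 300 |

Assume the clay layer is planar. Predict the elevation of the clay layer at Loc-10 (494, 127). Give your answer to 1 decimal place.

Let the plane be z = a·x + b·y + c.
Loc-8−Loc-7: 62a − 28b = −11;  Loc-9−Loc-7: 88a + 200b = −171.
Solving gives a = −0.47013, b = −0.64814.
Then c = 471 − a·142 − b·187 = 658.96.
At (494, 127): z = −232.2 − 82.3 + 658.96 = 344.4 m.

344.4 m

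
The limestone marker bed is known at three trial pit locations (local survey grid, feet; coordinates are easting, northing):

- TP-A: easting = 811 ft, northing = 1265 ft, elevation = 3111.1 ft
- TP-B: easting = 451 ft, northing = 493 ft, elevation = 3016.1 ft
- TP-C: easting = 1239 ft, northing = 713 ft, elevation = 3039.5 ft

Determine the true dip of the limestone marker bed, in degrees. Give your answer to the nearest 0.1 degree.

Let the plane be z = a·easting + b·northing + c.
TP-B−TP-A: −360a − 772b = −95;  TP-C−TP-A: 428a − 552b = −71.6.
Solving gives a = −0.00536, b = 0.12556.
Gradient magnitude |∇z| = √(a² + b²) = √(0.00003 + 0.01576) = 0.12567.
True dip = arctan(0.12567) = 7.2°, dipping toward S (azimuth ≈ 178°).

7.2°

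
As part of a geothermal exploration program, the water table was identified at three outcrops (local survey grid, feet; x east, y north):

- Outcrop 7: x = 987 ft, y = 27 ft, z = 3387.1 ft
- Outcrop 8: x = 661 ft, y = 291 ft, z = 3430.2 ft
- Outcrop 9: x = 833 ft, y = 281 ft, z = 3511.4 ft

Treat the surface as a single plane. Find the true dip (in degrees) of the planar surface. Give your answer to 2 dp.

Two edge vectors: Outcrop 7→Outcrop 8 = (-326, 264, 43.1), Outcrop 7→Outcrop 9 = (-154, 254, 124.3).
Normal n = (Outcrop 7→Outcrop 8) × (Outcrop 7→Outcrop 9) = (21867.8, 33884.4, -42148).
So ∂z/∂x = −n_x/n_z = 0.51883 and ∂z/∂y = −n_y/n_z = 0.80394.
Gradient magnitude |∇z| = √(a² + b²) = √(0.26919 + 0.64632) = 0.95682.
True dip = arctan(0.95682) = 43.74°, dipping toward SSW (azimuth ≈ 213°).

43.74°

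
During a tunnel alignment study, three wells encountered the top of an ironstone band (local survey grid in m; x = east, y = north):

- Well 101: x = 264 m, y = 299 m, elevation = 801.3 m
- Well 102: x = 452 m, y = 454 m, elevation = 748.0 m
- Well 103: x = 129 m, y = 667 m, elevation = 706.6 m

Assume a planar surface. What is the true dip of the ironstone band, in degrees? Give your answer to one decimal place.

Let the plane be z = a·x + b·y + c.
Well 102−Well 101: 188a + 155b = −53.3;  Well 103−Well 101: −135a + 368b = −94.7.
Solving gives a = −0.05478, b = −0.27743.
Gradient magnitude |∇z| = √(a² + b²) = √(0.00300 + 0.07697) = 0.28279.
True dip = arctan(0.28279) = 15.8°, dipping toward N (azimuth ≈ 011°).

15.8°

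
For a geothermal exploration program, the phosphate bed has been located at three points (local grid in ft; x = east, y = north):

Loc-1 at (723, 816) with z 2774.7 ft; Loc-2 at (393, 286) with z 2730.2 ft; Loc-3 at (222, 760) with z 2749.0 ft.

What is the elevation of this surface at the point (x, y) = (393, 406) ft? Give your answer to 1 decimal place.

2736.9 ft

Let the plane be z = a·x + b·y + c.
Loc-2−Loc-1: −330a − 530b = −44.5;  Loc-3−Loc-1: −501a − 56b = −25.7.
Solving gives a = 0.04505, b = 0.05591.
Then c = 2774.7 − a·723 − b·816 = 2696.50.
At (393, 406): z = 17.7 + 22.7 + 2696.50 = 2736.9 ft.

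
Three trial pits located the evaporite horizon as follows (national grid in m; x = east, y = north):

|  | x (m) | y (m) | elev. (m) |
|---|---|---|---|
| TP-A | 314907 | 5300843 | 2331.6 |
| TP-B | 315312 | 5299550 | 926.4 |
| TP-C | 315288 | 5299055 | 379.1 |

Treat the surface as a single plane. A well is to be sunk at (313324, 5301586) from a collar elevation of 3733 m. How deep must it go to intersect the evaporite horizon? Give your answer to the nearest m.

Let the plane be z = a·x + b·y + c.
TP-B−TP-A: 405a − 1293b = −1405.2;  TP-C−TP-A: 381a − 1788b = −1952.5.
Solving gives a = 0.05220101, b = 1.10312561.
Then c = 2331.6 − a·314907 − b·5300843 = −5861602.52.
At (313324, 5301586): z_contact = 16355.8 + 5848315.3 − 5861602.52 = 3068.6 m.
Depth below ground = 3733 − 3068.6 = 664 m.

664 m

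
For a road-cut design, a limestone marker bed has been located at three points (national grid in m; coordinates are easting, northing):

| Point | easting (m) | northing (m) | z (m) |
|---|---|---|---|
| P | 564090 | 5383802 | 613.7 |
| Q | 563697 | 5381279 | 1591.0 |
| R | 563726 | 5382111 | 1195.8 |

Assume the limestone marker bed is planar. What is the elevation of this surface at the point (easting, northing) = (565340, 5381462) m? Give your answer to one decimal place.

2690.4 m

Let the plane be z = a·easting + b·northing + c.
Q−P: −393a − 2523b = 977.3;  R−P: −364a − 1691b = 582.1.
Solving gives a = 0.724860033, b = −0.500265554.
Then c = 613.7 − a·564090 − b·5383802 = 2285058.09.
At (565340, 5381462): z = 409792.4 − 2692160.1 + 2285058.09 = 2690.4 m.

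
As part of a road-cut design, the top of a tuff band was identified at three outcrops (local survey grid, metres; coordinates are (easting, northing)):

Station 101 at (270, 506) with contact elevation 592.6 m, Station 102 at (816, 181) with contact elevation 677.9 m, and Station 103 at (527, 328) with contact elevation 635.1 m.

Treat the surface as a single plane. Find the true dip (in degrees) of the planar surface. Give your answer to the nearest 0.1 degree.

Let the plane be z = a·E + b·N + c.
Station 102−Station 101: 546a − 325b = 85.3;  Station 103−Station 101: 257a − 178b = 42.5.
Solving gives a = 0.10034, b = −0.09390.
Gradient magnitude |∇z| = √(a² + b²) = √(0.01007 + 0.00882) = 0.13742.
True dip = arctan(0.13742) = 7.8°, dipping toward NW (azimuth ≈ 313°).

7.8°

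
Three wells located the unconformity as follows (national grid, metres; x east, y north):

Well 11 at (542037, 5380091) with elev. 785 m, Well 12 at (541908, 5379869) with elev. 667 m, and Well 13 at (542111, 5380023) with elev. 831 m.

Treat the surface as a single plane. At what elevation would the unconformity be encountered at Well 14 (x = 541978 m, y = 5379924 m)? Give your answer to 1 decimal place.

723.8 m

Let the plane be z = a·x + b·y + c.
Well 12−Well 11: −129a − 222b = −118;  Well 13−Well 11: 74a − 68b = 46.
Solving gives a = 0.723650794, b = 0.111031746.
Then c = 785 − a·542037 − b·5380091 = −988821.40.
At (541978, 5379924): z = 392202.8 + 597342.4 − 988821.40 = 723.8 m.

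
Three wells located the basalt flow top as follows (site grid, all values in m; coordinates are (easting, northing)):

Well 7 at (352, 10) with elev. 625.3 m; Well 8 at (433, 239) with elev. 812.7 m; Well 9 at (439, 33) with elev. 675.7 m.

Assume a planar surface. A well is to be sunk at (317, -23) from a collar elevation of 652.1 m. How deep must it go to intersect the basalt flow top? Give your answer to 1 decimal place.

63.1 m

Let the plane be z = a·E + b·N + c.
Well 8−Well 7: 81a + 229b = 187.4;  Well 9−Well 7: 87a + 23b = 50.4.
Solving gives a = 0.40041, b = 0.67671.
Then c = 625.3 − a·352 − b·10 = 477.59.
At (317, -23): z_contact = 126.93 − 15.56 + 477.59 = 588.95 m.
Depth below ground = 652.1 − 588.95 = 63.1 m.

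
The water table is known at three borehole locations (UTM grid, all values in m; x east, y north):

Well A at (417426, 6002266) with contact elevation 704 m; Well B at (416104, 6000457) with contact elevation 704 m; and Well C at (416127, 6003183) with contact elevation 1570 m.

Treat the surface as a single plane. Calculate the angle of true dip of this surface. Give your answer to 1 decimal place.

28.6°

Two edge vectors: Well A→Well B = (-1322, -1809, 0), Well A→Well C = (-1299, 917, 866).
Normal n = (Well A→Well B) × (Well A→Well C) = (-1566594, 1144852, -3562165).
So ∂z/∂x = −n_x/n_z = −0.43979 and ∂z/∂y = −n_y/n_z = 0.32139.
Gradient magnitude |∇z| = √(a² + b²) = √(0.19341 + 0.10329) = 0.54471.
True dip = arctan(0.54471) = 28.6°, dipping toward SE (azimuth ≈ 126°).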